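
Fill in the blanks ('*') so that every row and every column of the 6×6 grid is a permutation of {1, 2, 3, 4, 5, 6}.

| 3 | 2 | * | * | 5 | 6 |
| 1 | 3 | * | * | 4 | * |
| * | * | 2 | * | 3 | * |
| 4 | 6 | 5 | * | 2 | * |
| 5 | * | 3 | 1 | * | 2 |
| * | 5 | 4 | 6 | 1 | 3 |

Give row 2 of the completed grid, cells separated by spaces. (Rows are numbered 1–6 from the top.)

1 3 6 2 4 5

(r1,c3): row 1 has {2,3,5,6}; column 3 has {2,3,4,5}, so it must be 1.
(r1,c4): row 1 has {1,2,3,5,6}; column 4 has {1,6}, so it must be 4.
(r2,c3): row 2 has {1,3,4}; column 3 has {1,2,3,4,5}, so it must be 6.
(r2,c6): row 2 has {1,3,4,6}; column 6 has {2,3,6}, so it must be 5.
(r3,c1): row 3 has {2,3}; column 1 has {1,3,4,5}, so it must be 6.
(r3,c4): row 3 has {2,3,6}; column 4 has {1,4,6}, so it must be 5.
(r4,c4): row 4 has {2,4,5,6}; column 4 has {1,4,5,6}, so it must be 3.
(r4,c6): row 4 has {2,3,4,5,6}; column 6 has {2,3,5,6}, so it must be 1.
(r5,c2): row 5 has {1,2,3,5}; column 2 has {2,3,5,6}, so it must be 4.
(r5,c5): row 5 has {1,2,3,4,5}; column 5 has {1,2,3,4,5}, so it must be 6.
(r6,c1): row 6 has {1,3,4,5,6}; column 1 has {1,3,4,5,6}, so it must be 2.
(r2,c4): row 2 has {1,3,4,5,6}; column 4 has {1,3,4,5,6}, so it must be 2.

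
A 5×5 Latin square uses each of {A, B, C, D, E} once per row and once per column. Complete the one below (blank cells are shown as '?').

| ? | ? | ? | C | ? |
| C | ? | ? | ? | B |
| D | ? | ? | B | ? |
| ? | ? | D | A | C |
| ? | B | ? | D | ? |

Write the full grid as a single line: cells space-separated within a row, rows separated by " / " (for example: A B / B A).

E A B C D / C D A E B / D C E B A / B E D A C / A B C D E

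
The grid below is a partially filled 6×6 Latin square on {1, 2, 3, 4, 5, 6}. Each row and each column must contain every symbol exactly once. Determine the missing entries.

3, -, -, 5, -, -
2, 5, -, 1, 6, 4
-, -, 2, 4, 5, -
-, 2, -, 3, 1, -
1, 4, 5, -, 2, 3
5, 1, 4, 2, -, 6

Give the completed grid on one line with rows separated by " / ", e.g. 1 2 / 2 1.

3 6 1 5 4 2 / 2 5 3 1 6 4 / 6 3 2 4 5 1 / 4 2 6 3 1 5 / 1 4 5 6 2 3 / 5 1 4 2 3 6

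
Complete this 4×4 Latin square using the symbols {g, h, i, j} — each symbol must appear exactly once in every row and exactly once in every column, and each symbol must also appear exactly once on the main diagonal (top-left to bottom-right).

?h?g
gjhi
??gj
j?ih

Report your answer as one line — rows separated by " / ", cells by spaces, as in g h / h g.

Cell (r1,c1): row 1 has {g,h}; column 1 has {g,j}; the diagonal has {g,h,j} → i.
Cell (r1,c3): row 1 has {g,h,i}; column 3 has {g,h,i} → j.
Cell (r3,c1): row 3 has {g,j}; column 1 has {g,i,j} → h.
Cell (r3,c2): row 3 has {g,h,j}; column 2 has {h,j} → i.
Cell (r4,c2): row 4 has {h,i,j}; column 2 has {h,i,j} → g.

i h j g / g j h i / h i g j / j g i h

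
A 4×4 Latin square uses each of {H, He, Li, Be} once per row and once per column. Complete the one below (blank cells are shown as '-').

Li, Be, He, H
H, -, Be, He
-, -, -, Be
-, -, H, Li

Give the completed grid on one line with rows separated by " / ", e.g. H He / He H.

Li Be He H / H Li Be He / He H Li Be / Be He H Li

(r2,c2) = Li
(r3,c1) = He
(r3,c2) = H
(r3,c3) = Li
(r4,c1) = Be
(r4,c2) = He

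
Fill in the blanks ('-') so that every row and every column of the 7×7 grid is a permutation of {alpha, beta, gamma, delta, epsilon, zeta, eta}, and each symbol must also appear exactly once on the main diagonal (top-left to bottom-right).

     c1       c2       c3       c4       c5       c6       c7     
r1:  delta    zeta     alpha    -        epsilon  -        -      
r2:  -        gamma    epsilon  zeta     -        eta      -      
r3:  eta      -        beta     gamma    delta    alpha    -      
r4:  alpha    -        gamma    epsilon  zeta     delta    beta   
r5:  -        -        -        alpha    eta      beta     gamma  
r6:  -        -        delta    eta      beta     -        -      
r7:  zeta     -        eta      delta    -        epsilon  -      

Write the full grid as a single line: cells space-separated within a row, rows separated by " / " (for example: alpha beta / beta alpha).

(r1,c4) = beta
(r1,c6) = gamma
(r1,c7) = eta
(r2,c1) = beta
(r2,c5) = alpha
(r2,c7) = delta
(r3,c2) = epsilon
(r3,c7) = zeta
(r4,c2) = eta
(r5,c1) = epsilon
(r5,c2) = delta
(r5,c3) = zeta
(r6,c1) = gamma
(r6,c2) = alpha
(r6,c6) = zeta
(r6,c7) = epsilon
(r7,c2) = beta
(r7,c5) = gamma
(r7,c7) = alpha

delta zeta alpha beta epsilon gamma eta / beta gamma epsilon zeta alpha eta delta / eta epsilon beta gamma delta alpha zeta / alpha eta gamma epsilon zeta delta beta / epsilon delta zeta alpha eta beta gamma / gamma alpha delta eta beta zeta epsilon / zeta beta eta delta gamma epsilon alpha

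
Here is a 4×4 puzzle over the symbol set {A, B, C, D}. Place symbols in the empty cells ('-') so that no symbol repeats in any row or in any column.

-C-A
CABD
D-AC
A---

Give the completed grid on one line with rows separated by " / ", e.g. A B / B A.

B C D A / C A B D / D B A C / A D C B

(r1,c1) = B
(r1,c3) = D
(r3,c2) = B
(r4,c2) = D
(r4,c3) = C
(r4,c4) = B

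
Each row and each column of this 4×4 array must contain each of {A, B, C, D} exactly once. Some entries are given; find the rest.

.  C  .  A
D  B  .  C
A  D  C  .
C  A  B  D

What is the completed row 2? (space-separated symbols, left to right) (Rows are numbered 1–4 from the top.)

D B A C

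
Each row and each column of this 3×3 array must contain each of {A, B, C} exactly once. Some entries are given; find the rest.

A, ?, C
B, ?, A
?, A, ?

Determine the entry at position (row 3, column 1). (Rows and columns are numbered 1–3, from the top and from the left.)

C

row 1 has {A,C}; column 2 has {A} — only B is left for (r1,c2).
row 2 has {A,B}; column 2 has {A,B} — only C is left for (r2,c2).
row 3 has {A}; column 1 has {A,B} — only C is left for (r3,c1).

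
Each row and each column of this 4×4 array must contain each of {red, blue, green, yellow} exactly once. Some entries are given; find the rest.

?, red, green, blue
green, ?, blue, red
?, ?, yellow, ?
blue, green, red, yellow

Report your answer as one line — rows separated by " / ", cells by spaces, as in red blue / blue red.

Cell (r1,c1): row 1 has {red,blue,green}; column 1 has {blue,green} → yellow.
Cell (r2,c2): row 2 has {red,blue,green}; column 2 has {red,green} → yellow.
Cell (r3,c1): row 3 has {yellow}; column 1 has {blue,green,yellow} → red.
Cell (r3,c2): row 3 has {red,yellow}; column 2 has {red,green,yellow} → blue.
Cell (r3,c4): row 3 has {red,blue,yellow}; column 4 has {red,blue,yellow} → green.

yellow red green blue / green yellow blue red / red blue yellow green / blue green red yellow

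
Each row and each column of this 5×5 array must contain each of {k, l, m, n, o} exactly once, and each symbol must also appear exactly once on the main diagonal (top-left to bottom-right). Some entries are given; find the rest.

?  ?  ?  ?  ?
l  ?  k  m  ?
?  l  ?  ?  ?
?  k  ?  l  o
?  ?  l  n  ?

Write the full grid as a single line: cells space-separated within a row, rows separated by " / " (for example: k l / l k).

At row 2, column 5: row 2 has {k,l,m}; column 5 has {o}; that leaves n.
At row 2, column 2: row 2 has {k,l,m,n}; column 2 has {k,l}; the diagonal has {l}; that leaves o.
At row 5, column 2: row 5 has {l,n}; column 2 has {k,l,o}; that leaves m.
At row 5, column 5: row 5 has {l,m,n}; column 5 has {n,o}; the diagonal has {l,o}; that leaves k.
At row 1, column 2: row 1 is empty so far; column 2 has {k,l,m,o}; that leaves n.
At row 3, column 5: row 3 has {l}; column 5 has {k,n,o}; that leaves m.
At row 5, column 1: row 5 has {k,l,m,n}; column 1 has {l}; that leaves o.
At row 1, column 1: row 1 has {n}; column 1 has {l,o}; the diagonal has {k,l,o}; that leaves m.
At row 1, column 3: row 1 has {m,n}; column 3 has {k,l}; that leaves o.
At row 1, column 4: row 1 has {m,n,o}; column 4 has {l,m,n}; that leaves k.
At row 1, column 5: row 1 has {k,m,n,o}; column 5 has {k,m,n,o}; that leaves l.
At row 3, column 3: row 3 has {l,m}; column 3 has {k,l,o}; the diagonal has {k,l,m,o}; that leaves n.
At row 3, column 4: row 3 has {l,m,n}; column 4 has {k,l,m,n}; that leaves o.
At row 4, column 1: row 4 has {k,l,o}; column 1 has {l,m,o}; that leaves n.
At row 4, column 3: row 4 has {k,l,n,o}; column 3 has {k,l,n,o}; that leaves m.
At row 3, column 1: row 3 has {l,m,n,o}; column 1 has {l,m,n,o}; that leaves k.

m n o k l / l o k m n / k l n o m / n k m l o / o m l n k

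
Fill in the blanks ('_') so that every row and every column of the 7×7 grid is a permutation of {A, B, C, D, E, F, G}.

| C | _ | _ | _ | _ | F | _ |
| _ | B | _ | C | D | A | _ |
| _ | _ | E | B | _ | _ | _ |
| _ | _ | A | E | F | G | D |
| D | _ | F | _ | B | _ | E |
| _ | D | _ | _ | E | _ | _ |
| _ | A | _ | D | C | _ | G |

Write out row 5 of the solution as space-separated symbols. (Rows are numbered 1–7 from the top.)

D G F A B C E

At row 2, column 3: row 2 has {A,B,C,D}; column 3 has {A,E,F}; that leaves G.
At row 2, column 7: row 2 has {A,B,C,D,G}; column 7 has {D,E,G}; that leaves F.
At row 4, column 1: row 4 has {A,D,E,F,G}; column 1 has {C,D}; that leaves B.
At row 4, column 2: row 4 has {A,B,D,E,F,G}; column 2 has {A,B,D}; that leaves C.
At row 5, column 2: row 5 has {B,D,E,F}; column 2 has {A,B,C,D}; that leaves G.
At row 5, column 4: row 5 has {B,D,E,F,G}; column 4 has {B,C,D,E}; that leaves A.
At row 5, column 6: row 5 has {A,B,D,E,F,G}; column 6 has {A,F,G}; that leaves C.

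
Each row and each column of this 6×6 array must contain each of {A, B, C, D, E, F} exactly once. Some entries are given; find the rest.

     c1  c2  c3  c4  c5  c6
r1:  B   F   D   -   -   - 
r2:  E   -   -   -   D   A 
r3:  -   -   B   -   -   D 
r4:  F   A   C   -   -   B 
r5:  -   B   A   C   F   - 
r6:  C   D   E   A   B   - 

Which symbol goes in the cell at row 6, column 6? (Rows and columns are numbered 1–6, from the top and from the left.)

(r1,c4) = E
(r1,c6) = C
(r2,c2) = C
(r2,c3) = F
(r2,c4) = B
(r3,c1) = A
(r3,c2) = E
(r3,c4) = F
(r3,c5) = C
(r4,c4) = D
(r4,c5) = E
(r5,c1) = D
(r5,c6) = E
(r6,c6) = F

F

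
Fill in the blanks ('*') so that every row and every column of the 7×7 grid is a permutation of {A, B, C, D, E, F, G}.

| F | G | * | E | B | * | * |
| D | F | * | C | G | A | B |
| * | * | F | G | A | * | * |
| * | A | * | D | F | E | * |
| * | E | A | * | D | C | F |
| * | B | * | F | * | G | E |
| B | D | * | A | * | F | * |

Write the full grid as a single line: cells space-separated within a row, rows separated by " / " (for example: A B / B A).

At row 1, column 6: row 1 has {B,E,F,G}; column 6 has {A,C,E,F,G}; that leaves D.
At row 2, column 3: row 2 has {A,B,C,D,F,G}; column 3 has {A,F}; that leaves E.
At row 3, column 2: row 3 has {A,F,G}; column 2 has {A,B,D,E,F,G}; that leaves C.
At row 3, column 6: row 3 has {A,C,F,G}; column 6 has {A,C,D,E,F,G}; that leaves B.
At row 3, column 7: row 3 has {A,B,C,F,G}; column 7 has {B,E,F}; that leaves D.
At row 5, column 1: row 5 has {A,C,D,E,F}; column 1 has {B,D,F}; that leaves G.
At row 5, column 4: row 5 has {A,C,D,E,F,G}; column 4 has {A,C,D,E,F,G}; that leaves B.
At row 6, column 5: row 6 has {B,E,F,G}; column 5 has {A,B,D,F,G}; that leaves C.
At row 7, column 5: row 7 has {A,B,D,F}; column 5 has {A,B,C,D,F,G}; that leaves E.
At row 1, column 3: row 1 has {B,D,E,F,G}; column 3 has {A,E,F}; that leaves C.
At row 1, column 7: row 1 has {B,C,D,E,F,G}; column 7 has {B,D,E,F}; that leaves A.
At row 3, column 1: row 3 has {A,B,C,D,F,G}; column 1 has {B,D,F,G}; that leaves E.
At row 4, column 1: row 4 has {A,D,E,F}; column 1 has {B,D,E,F,G}; that leaves C.
At row 4, column 7: row 4 has {A,C,D,E,F}; column 7 has {A,B,D,E,F}; that leaves G.
At row 6, column 1: row 6 has {B,C,E,F,G}; column 1 has {B,C,D,E,F,G}; that leaves A.
At row 6, column 3: row 6 has {A,B,C,E,F,G}; column 3 has {A,C,E,F}; that leaves D.
At row 7, column 3: row 7 has {A,B,D,E,F}; column 3 has {A,C,D,E,F}; that leaves G.
At row 7, column 7: row 7 has {A,B,D,E,F,G}; column 7 has {A,B,D,E,F,G}; that leaves C.
At row 4, column 3: row 4 has {A,C,D,E,F,G}; column 3 has {A,C,D,E,F,G}; that leaves B.

F G C E B D A / D F E C G A B / E C F G A B D / C A B D F E G / G E A B D C F / A B D F C G E / B D G A E F C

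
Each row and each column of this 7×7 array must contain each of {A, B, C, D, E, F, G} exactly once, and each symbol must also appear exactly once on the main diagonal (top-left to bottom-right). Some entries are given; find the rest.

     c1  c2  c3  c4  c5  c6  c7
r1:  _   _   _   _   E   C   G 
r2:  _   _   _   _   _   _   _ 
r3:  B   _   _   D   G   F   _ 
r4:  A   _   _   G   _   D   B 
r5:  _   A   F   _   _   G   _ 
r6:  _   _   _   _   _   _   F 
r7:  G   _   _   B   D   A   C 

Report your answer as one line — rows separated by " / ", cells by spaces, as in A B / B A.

F B D A E C G / E D G F C B A / B C A D G F E / A E C G F D B / C A F E B G D / D G B C A E F / G F E B D A C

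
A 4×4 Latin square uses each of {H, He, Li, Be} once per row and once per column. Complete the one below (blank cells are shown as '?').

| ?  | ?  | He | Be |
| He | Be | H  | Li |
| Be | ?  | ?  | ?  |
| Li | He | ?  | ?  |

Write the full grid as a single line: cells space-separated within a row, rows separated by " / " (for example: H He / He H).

H Li He Be / He Be H Li / Be H Li He / Li He Be H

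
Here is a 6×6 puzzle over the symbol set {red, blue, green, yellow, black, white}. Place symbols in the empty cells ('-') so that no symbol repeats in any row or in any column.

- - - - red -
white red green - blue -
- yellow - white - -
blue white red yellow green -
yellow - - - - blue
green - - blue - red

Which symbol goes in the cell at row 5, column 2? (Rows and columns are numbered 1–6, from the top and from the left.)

Cell (r1,c1): row 1 has {red}; column 1 has {blue,green,yellow,white} → black.
Cell (r1,c4): row 1 has {red,black}; column 4 has {blue,yellow,white} → green.
Cell (r2,c4): row 2 has {red,blue,green,white}; column 4 has {blue,green,yellow,white} → black.
Cell (r2,c6): row 2 has {red,blue,green,black,white}; column 6 has {red,blue} → yellow.
Cell (r3,c1): row 3 has {yellow,white}; column 1 has {blue,green,yellow,black,white} → red.
Cell (r3,c5): row 3 has {red,yellow,white}; column 5 has {red,blue,green} → black.
Cell (r3,c6): row 3 has {red,yellow,black,white}; column 6 has {red,blue,yellow} → green.
Cell (r4,c6): row 4 has {red,blue,green,yellow,white}; column 6 has {red,blue,green,yellow} → black.
Cell (r5,c4): row 5 has {blue,yellow}; column 4 has {blue,green,yellow,black,white} → red.
Cell (r5,c5): row 5 has {red,blue,yellow}; column 5 has {red,blue,green,black} → white.
Cell (r6,c2): row 6 has {red,blue,green}; column 2 has {red,yellow,white} → black.
Cell (r6,c5): row 6 has {red,blue,green,black}; column 5 has {red,blue,green,black,white} → yellow.
Cell (r1,c2): row 1 has {red,green,black}; column 2 has {red,yellow,black,white} → blue.
Cell (r1,c6): row 1 has {red,blue,green,black}; column 6 has {red,blue,green,yellow,black} → white.
Cell (r3,c3): row 3 has {red,green,yellow,black,white}; column 3 has {red,green} → blue.
Cell (r5,c2): row 5 has {red,blue,yellow,white}; column 2 has {red,blue,yellow,black,white} → green.

green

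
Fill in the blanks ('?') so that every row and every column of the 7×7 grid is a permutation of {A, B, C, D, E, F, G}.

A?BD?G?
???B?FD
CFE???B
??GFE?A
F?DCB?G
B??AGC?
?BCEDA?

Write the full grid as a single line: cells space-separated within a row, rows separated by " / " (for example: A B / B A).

A E B D F G C / E G A B C F D / C F E G A D B / D C G F E B A / F A D C B E G / B D F A G C E / G B C E D A F

Cell (r2,c3): row 2 has {B,D,F}; column 3 has {B,C,D,E,G} → A.
Cell (r2,c5): row 2 has {A,B,D,F}; column 5 has {B,D,E,G} → C.
Cell (r3,c4): row 3 has {B,C,E,F}; column 4 has {A,B,C,D,E,F} → G.
Cell (r3,c5): row 3 has {B,C,E,F,G}; column 5 has {B,C,D,E,G} → A.
Cell (r3,c6): row 3 has {A,B,C,E,F,G}; column 6 has {A,C,F,G} → D.
Cell (r4,c1): row 4 has {A,E,F,G}; column 1 has {A,B,C,F} → D.
Cell (r4,c2): row 4 has {A,D,E,F,G}; column 2 has {B,F} → C.
Cell (r4,c6): row 4 has {A,C,D,E,F,G}; column 6 has {A,C,D,F,G} → B.
Cell (r5,c6): row 5 has {B,C,D,F,G}; column 6 has {A,B,C,D,F,G} → E.
Cell (r6,c3): row 6 has {A,B,C,G}; column 3 has {A,B,C,D,E,G} → F.
Cell (r6,c7): row 6 has {A,B,C,F,G}; column 7 has {A,B,D,G} → E.
Cell (r7,c1): row 7 has {A,B,C,D,E}; column 1 has {A,B,C,D,F} → G.
Cell (r7,c7): row 7 has {A,B,C,D,E,G}; column 7 has {A,B,D,E,G} → F.
Cell (r1,c2): row 1 has {A,B,D,G}; column 2 has {B,C,F} → E.
Cell (r1,c5): row 1 has {A,B,D,E,G}; column 5 has {A,B,C,D,E,G} → F.
Cell (r1,c7): row 1 has {A,B,D,E,F,G}; column 7 has {A,B,D,E,F,G} → C.
Cell (r2,c1): row 2 has {A,B,C,D,F}; column 1 has {A,B,C,D,F,G} → E.
Cell (r2,c2): row 2 has {A,B,C,D,E,F}; column 2 has {B,C,E,F} → G.
Cell (r5,c2): row 5 has {B,C,D,E,F,G}; column 2 has {B,C,E,F,G} → A.
Cell (r6,c2): row 6 has {A,B,C,E,F,G}; column 2 has {A,B,C,E,F,G} → D.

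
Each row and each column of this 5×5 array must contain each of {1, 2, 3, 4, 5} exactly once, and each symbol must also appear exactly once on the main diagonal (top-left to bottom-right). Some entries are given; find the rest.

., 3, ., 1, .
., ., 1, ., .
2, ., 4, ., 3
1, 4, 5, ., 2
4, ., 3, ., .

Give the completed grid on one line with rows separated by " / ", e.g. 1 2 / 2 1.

(r1,c1) = 5
(r1,c3) = 2
(r1,c5) = 4
(r2,c1) = 3
(r2,c2) = 2
(r2,c5) = 5
(r3,c4) = 5
(r4,c4) = 3
(r5,c4) = 2
(r5,c5) = 1
(r2,c4) = 4
(r3,c2) = 1
(r5,c2) = 5

5 3 2 1 4 / 3 2 1 4 5 / 2 1 4 5 3 / 1 4 5 3 2 / 4 5 3 2 1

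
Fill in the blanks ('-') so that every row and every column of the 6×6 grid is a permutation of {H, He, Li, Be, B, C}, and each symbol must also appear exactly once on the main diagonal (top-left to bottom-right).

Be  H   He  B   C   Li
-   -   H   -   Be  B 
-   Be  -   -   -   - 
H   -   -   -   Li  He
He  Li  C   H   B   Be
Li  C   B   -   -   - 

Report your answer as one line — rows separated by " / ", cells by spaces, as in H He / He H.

Be H He B C Li / C He H Li Be B / B Be Li He H C / H B Be C Li He / He Li C H B Be / Li C B Be He H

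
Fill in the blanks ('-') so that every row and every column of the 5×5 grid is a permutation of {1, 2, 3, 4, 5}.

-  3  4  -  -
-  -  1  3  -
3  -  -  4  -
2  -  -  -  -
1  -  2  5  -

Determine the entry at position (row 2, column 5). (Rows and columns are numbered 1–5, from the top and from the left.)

(r1,c1) = 5
(r2,c1) = 4
(r3,c3) = 5
(r4,c3) = 3
(r4,c4) = 1
(r5,c2) = 4
(r5,c5) = 3
(r1,c4) = 2
(r1,c5) = 1
(r3,c5) = 2
(r4,c2) = 5
(r4,c5) = 4
(r2,c2) = 2
(r2,c5) = 5

5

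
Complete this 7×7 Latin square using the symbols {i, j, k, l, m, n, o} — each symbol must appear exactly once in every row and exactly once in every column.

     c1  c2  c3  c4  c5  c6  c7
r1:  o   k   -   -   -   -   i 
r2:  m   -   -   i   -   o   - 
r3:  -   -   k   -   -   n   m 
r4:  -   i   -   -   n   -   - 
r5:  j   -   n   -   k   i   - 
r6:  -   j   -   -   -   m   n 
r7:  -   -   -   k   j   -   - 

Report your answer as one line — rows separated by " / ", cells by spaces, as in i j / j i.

At row 2, column 5: row 2 has {i,m,o}; column 5 has {j,k,n}; that leaves l.
At row 7, column 6: row 7 has {j,k}; column 6 has {i,m,n,o}; that leaves l.
At row 7, column 7: row 7 has {j,k,l}; column 7 has {i,m,n}; that leaves o.
At row 1, column 5: row 1 has {i,k,o}; column 5 has {j,k,l,n}; that leaves m.
At row 1, column 6: row 1 has {i,k,m,o}; column 6 has {i,l,m,n,o}; that leaves j.
At row 2, column 2: row 2 has {i,l,m,o}; column 2 has {i,j,k}; that leaves n.
At row 2, column 3: row 2 has {i,l,m,n,o}; column 3 has {k,n}; that leaves j.
At row 2, column 7: row 2 has {i,j,l,m,n,o}; column 7 has {i,m,n,o}; that leaves k.
At row 4, column 6: row 4 has {i,n}; column 6 has {i,j,l,m,n,o}; that leaves k.
At row 5, column 7: row 5 has {i,j,k,n}; column 7 has {i,k,m,n,o}; that leaves l.
At row 7, column 2: row 7 has {j,k,l,o}; column 2 has {i,j,k,n}; that leaves m.
At row 7, column 3: row 7 has {j,k,l,m,o}; column 3 has {j,k,n}; that leaves i.
At row 1, column 3: row 1 has {i,j,k,m,o}; column 3 has {i,j,k,n}; that leaves l.
At row 1, column 4: row 1 has {i,j,k,l,m,o}; column 4 has {i,k}; that leaves n.
At row 4, column 1: row 4 has {i,k,n}; column 1 has {j,m,o}; that leaves l.
At row 4, column 7: row 4 has {i,k,l,n}; column 7 has {i,k,l,m,n,o}; that leaves j.
At row 5, column 2: row 5 has {i,j,k,l,n}; column 2 has {i,j,k,m,n}; that leaves o.
At row 5, column 4: row 5 has {i,j,k,l,n,o}; column 4 has {i,k,n}; that leaves m.
At row 6, column 3: row 6 has {j,m,n}; column 3 has {i,j,k,l,n}; that leaves o.
At row 6, column 4: row 6 has {j,m,n,o}; column 4 has {i,k,m,n}; that leaves l.
At row 6, column 5: row 6 has {j,l,m,n,o}; column 5 has {j,k,l,m,n}; that leaves i.
At row 7, column 1: row 7 has {i,j,k,l,m,o}; column 1 has {j,l,m,o}; that leaves n.
At row 3, column 1: row 3 has {k,m,n}; column 1 has {j,l,m,n,o}; that leaves i.
At row 3, column 2: row 3 has {i,k,m,n}; column 2 has {i,j,k,m,n,o}; that leaves l.
At row 3, column 5: row 3 has {i,k,l,m,n}; column 5 has {i,j,k,l,m,n}; that leaves o.
At row 4, column 3: row 4 has {i,j,k,l,n}; column 3 has {i,j,k,l,n,o}; that leaves m.
At row 4, column 4: row 4 has {i,j,k,l,m,n}; column 4 has {i,k,l,m,n}; that leaves o.
At row 6, column 1: row 6 has {i,j,l,m,n,o}; column 1 has {i,j,l,m,n,o}; that leaves k.
At row 3, column 4: row 3 has {i,k,l,m,n,o}; column 4 has {i,k,l,m,n,o}; that leaves j.

o k l n m j i / m n j i l o k / i l k j o n m / l i m o n k j / j o n m k i l / k j o l i m n / n m i k j l o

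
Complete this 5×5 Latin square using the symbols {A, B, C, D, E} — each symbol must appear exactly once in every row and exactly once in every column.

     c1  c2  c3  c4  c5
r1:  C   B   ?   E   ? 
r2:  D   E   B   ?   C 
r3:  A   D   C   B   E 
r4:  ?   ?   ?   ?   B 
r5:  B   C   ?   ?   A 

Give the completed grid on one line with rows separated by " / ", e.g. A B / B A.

C B A E D / D E B A C / A D C B E / E A D C B / B C E D A

row 1 has {B,C,E}; column 5 has {A,B,C,E} — only D is left for (r1,c5).
row 2 has {B,C,D,E}; column 4 has {B,E} — only A is left for (r2,c4).
row 4 has {B}; column 1 has {A,B,C,D} — only E is left for (r4,c1).
row 4 has {B,E}; column 2 has {B,C,D,E} — only A is left for (r4,c2).
row 4 has {A,B,E}; column 3 has {B,C} — only D is left for (r4,c3).
row 4 has {A,B,D,E}; column 4 has {A,B,E} — only C is left for (r4,c4).
row 5 has {A,B,C}; column 3 has {B,C,D} — only E is left for (r5,c3).
row 5 has {A,B,C,E}; column 4 has {A,B,C,E} — only D is left for (r5,c4).
row 1 has {B,C,D,E}; column 3 has {B,C,D,E} — only A is left for (r1,c3).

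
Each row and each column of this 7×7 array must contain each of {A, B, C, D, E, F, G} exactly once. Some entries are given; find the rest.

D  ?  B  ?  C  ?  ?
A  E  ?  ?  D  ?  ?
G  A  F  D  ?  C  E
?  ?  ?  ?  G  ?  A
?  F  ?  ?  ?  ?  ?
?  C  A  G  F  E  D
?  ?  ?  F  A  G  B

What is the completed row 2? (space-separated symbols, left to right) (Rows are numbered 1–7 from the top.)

A E G B D F C

row 1 has {B,C,D}; column 2 has {A,C,E,F} — only G is left for (r1,c2).
row 1 has {B,C,D,G}; column 7 has {A,B,D,E} — only F is left for (r1,c7).
row 3 has {A,C,D,E,F,G}; column 5 has {A,C,D,F,G} — only B is left for (r3,c5).
row 5 has {F}; column 5 has {A,B,C,D,F,G} — only E is left for (r5,c5).
row 6 has {A,C,D,E,F,G}; column 1 has {A,D,G} — only B is left for (r6,c1).
row 7 has {A,B,F,G}; column 2 has {A,C,E,F,G} — only D is left for (r7,c2).
row 1 has {B,C,D,F,G}; column 6 has {C,E,G} — only A is left for (r1,c6).
row 4 has {A,G}; column 2 has {A,C,D,E,F,G} — only B is left for (r4,c2).
row 5 has {E,F}; column 1 has {A,B,D,G} — only C is left for (r5,c1).
row 5 has {C,E,F}; column 7 has {A,B,D,E,F} — only G is left for (r5,c7).
row 7 has {A,B,D,F,G}; column 1 has {A,B,C,D,G} — only E is left for (r7,c1).
row 7 has {A,B,D,E,F,G}; column 3 has {A,B,F} — only C is left for (r7,c3).
row 1 has {A,B,C,D,F,G}; column 4 has {D,F,G} — only E is left for (r1,c4).
row 2 has {A,D,E}; column 3 has {A,B,C,F} — only G is left for (r2,c3).
row 2 has {A,D,E,G}; column 7 has {A,B,D,E,F,G} — only C is left for (r2,c7).
row 4 has {A,B,G}; column 1 has {A,B,C,D,E,G} — only F is left for (r4,c1).
row 4 has {A,B,F,G}; column 4 has {D,E,F,G} — only C is left for (r4,c4).
row 4 has {A,B,C,F,G}; column 6 has {A,C,E,G} — only D is left for (r4,c6).
row 5 has {C,E,F,G}; column 3 has {A,B,C,F,G} — only D is left for (r5,c3).
row 5 has {C,D,E,F,G}; column 6 has {A,C,D,E,G} — only B is left for (r5,c6).
row 2 has {A,C,D,E,G}; column 4 has {C,D,E,F,G} — only B is left for (r2,c4).
row 2 has {A,B,C,D,E,G}; column 6 has {A,B,C,D,E,G} — only F is left for (r2,c6).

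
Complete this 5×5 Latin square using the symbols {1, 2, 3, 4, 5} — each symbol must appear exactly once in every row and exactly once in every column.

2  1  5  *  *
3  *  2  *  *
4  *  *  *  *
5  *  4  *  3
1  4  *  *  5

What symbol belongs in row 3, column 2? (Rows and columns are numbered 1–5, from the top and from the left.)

row 1 has {1,2,5}; column 5 has {3,5} — only 4 is left for (r1,c5).
row 2 has {2,3}; column 2 has {1,4} — only 5 is left for (r2,c2).
row 2 has {2,3,5}; column 5 has {3,4,5} — only 1 is left for (r2,c5).
row 3 has {4}; column 5 has {1,3,4,5} — only 2 is left for (r3,c5).
row 4 has {3,4,5}; column 2 has {1,4,5} — only 2 is left for (r4,c2).
row 4 has {2,3,4,5}; column 4 is empty so far — only 1 is left for (r4,c4).
row 5 has {1,4,5}; column 3 has {2,4,5} — only 3 is left for (r5,c3).
row 5 has {1,3,4,5}; column 4 has {1} — only 2 is left for (r5,c4).
row 1 has {1,2,4,5}; column 4 has {1,2} — only 3 is left for (r1,c4).
row 2 has {1,2,3,5}; column 4 has {1,2,3} — only 4 is left for (r2,c4).
row 3 has {2,4}; column 2 has {1,2,4,5} — only 3 is left for (r3,c2).

3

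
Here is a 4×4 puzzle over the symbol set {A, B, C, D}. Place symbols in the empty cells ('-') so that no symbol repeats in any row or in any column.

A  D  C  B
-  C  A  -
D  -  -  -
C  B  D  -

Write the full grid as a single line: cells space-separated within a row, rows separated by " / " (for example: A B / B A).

A D C B / B C A D / D A B C / C B D A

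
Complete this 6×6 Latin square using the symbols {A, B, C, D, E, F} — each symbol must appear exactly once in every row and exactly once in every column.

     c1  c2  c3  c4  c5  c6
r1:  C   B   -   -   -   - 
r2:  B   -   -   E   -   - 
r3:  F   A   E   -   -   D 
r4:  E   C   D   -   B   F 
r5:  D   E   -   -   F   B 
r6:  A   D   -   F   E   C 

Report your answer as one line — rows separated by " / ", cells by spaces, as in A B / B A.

C B F D A E / B F C E D A / F A E B C D / E C D A B F / D E A C F B / A D B F E C

row 2 has {B,E}; column 2 has {A,B,C,D,E} — only F is left for (r2,c2).
row 2 has {B,E,F}; column 6 has {B,C,D,F} — only A is left for (r2,c6).
row 3 has {A,D,E,F}; column 5 has {B,E,F} — only C is left for (r3,c5).
row 4 has {B,C,D,E,F}; column 4 has {E,F} — only A is left for (r4,c4).
row 5 has {B,D,E,F}; column 4 has {A,E,F} — only C is left for (r5,c4).
row 6 has {A,C,D,E,F}; column 3 has {D,E} — only B is left for (r6,c3).
row 1 has {B,C}; column 4 has {A,C,E,F} — only D is left for (r1,c4).
row 1 has {B,C,D}; column 5 has {B,C,E,F} — only A is left for (r1,c5).
row 1 has {A,B,C,D}; column 6 has {A,B,C,D,F} — only E is left for (r1,c6).
row 2 has {A,B,E,F}; column 3 has {B,D,E} — only C is left for (r2,c3).
row 2 has {A,B,C,E,F}; column 5 has {A,B,C,E,F} — only D is left for (r2,c5).
row 3 has {A,C,D,E,F}; column 4 has {A,C,D,E,F} — only B is left for (r3,c4).
row 5 has {B,C,D,E,F}; column 3 has {B,C,D,E} — only A is left for (r5,c3).
row 1 has {A,B,C,D,E}; column 3 has {A,B,C,D,E} — only F is left for (r1,c3).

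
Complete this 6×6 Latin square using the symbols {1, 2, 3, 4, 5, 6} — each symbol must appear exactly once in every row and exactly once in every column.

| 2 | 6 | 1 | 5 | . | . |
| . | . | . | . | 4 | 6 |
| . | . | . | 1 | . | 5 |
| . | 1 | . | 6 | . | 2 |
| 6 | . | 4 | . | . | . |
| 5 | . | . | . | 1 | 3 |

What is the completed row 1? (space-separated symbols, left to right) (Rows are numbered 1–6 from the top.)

2 6 1 5 3 4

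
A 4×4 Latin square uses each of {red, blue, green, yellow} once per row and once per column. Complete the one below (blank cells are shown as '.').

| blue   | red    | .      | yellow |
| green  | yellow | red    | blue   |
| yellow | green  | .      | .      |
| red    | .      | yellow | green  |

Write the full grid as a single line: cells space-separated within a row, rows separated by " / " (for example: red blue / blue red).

blue red green yellow / green yellow red blue / yellow green blue red / red blue yellow green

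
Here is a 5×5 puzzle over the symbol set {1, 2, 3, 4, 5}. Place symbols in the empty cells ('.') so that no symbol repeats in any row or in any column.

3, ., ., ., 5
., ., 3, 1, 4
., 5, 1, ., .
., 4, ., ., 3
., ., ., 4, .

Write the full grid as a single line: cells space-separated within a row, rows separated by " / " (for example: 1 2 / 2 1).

3 1 4 2 5 / 5 2 3 1 4 / 4 5 1 3 2 / 1 4 2 5 3 / 2 3 5 4 1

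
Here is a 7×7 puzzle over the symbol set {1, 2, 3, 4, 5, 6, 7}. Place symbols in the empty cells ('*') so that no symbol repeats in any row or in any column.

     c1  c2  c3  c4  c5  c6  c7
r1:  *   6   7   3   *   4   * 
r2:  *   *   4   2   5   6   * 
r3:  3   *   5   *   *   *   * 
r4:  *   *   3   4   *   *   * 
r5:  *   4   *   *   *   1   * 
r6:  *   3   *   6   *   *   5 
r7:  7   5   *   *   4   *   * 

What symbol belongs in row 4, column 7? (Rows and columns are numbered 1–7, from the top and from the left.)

1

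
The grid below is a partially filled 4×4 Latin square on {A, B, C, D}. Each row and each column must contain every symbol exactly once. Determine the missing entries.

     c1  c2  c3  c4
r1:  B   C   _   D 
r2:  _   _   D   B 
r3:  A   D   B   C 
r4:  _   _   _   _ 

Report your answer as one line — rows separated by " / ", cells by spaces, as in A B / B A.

row 1 has {B,C,D}; column 3 has {B,D} — only A is left for (r1,c3).
row 2 has {B,D}; column 1 has {A,B} — only C is left for (r2,c1).
row 2 has {B,C,D}; column 2 has {C,D} — only A is left for (r2,c2).
row 4 is empty so far; column 1 has {A,B,C} — only D is left for (r4,c1).
row 4 has {D}; column 2 has {A,C,D} — only B is left for (r4,c2).
row 4 has {B,D}; column 3 has {A,B,D} — only C is left for (r4,c3).
row 4 has {B,C,D}; column 4 has {B,C,D} — only A is left for (r4,c4).

B C A D / C A D B / A D B C / D B C A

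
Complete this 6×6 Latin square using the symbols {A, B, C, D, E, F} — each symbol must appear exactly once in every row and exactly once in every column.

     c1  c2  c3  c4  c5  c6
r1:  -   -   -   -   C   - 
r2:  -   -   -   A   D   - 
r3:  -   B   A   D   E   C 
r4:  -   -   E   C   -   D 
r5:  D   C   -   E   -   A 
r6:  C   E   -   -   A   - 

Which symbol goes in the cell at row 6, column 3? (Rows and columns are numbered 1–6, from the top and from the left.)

(r2,c2) = F
(r3,c1) = F
(r4,c2) = A
(r1,c2) = D
(r4,c1) = B
(r4,c5) = F
(r5,c5) = B
(r2,c1) = E
(r2,c6) = B
(r5,c3) = F
(r6,c6) = F
(r1,c1) = A
(r1,c3) = B
(r1,c4) = F
(r1,c6) = E
(r2,c3) = C
(r6,c3) = D

D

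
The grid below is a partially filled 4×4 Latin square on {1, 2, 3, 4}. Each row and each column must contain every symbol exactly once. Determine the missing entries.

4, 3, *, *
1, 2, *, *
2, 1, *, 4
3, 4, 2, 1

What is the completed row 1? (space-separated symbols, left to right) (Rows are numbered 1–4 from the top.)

(r1,c3) = 1
(r1,c4) = 2

4 3 1 2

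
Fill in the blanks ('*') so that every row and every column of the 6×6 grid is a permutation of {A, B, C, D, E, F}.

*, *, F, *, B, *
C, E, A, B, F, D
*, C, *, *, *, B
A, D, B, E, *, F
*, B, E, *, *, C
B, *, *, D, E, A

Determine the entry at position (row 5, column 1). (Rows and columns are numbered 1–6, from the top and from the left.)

F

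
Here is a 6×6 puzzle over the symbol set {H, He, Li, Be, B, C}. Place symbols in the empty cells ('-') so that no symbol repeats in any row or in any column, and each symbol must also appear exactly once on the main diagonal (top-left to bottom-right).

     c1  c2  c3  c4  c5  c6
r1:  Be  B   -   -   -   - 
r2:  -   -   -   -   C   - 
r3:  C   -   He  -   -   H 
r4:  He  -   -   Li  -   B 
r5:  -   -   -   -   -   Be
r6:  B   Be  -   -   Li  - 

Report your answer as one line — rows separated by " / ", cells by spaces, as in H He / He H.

Be B C H He Li / Li H B Be C He / C Li He B Be H / He C Be Li H B / H He Li C B Be / B Be H He Li C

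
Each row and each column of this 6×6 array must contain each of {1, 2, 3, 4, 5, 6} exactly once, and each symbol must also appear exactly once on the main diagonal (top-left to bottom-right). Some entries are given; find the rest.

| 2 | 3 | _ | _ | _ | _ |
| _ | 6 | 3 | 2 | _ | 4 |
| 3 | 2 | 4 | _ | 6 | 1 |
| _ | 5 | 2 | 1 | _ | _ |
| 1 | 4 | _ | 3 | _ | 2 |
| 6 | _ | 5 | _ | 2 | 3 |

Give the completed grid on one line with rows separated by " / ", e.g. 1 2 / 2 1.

(r2,c1) = 5
(r2,c5) = 1
(r3,c4) = 5
(r4,c1) = 4
(r4,c5) = 3
(r4,c6) = 6
(r5,c3) = 6
(r5,c5) = 5
(r6,c2) = 1
(r6,c4) = 4
(r1,c3) = 1
(r1,c4) = 6
(r1,c5) = 4
(r1,c6) = 5

2 3 1 6 4 5 / 5 6 3 2 1 4 / 3 2 4 5 6 1 / 4 5 2 1 3 6 / 1 4 6 3 5 2 / 6 1 5 4 2 3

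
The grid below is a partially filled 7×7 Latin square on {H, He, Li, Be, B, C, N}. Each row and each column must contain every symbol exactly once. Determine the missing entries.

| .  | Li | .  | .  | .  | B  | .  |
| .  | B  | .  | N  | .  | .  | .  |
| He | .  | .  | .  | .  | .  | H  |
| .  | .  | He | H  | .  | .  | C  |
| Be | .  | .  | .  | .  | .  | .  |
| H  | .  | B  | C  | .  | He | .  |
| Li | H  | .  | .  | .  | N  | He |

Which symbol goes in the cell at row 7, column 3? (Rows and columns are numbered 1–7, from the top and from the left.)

row 2 has {B,N}; column 1 has {H,He,Li,Be} — only C is left for (r2,c1).
row 1 has {Li,B}; column 1 has {H,He,Li,Be,C} — only N is left for (r1,c1).
row 1 has {Li,B,N}; column 7 has {H,He,C} — only Be is left for (r1,c7).
row 2 has {B,C,N}; column 7 has {H,He,Be,C} — only Li is left for (r2,c7).
row 4 has {H,He,C}; column 1 has {H,He,Li,Be,C,N} — only B is left for (r4,c1).
row 6 has {H,He,B,C}; column 7 has {H,He,Li,Be,C} — only N is left for (r6,c7).
row 1 has {Li,Be,B,N}; column 4 has {H,C,N} — only He is left for (r1,c4).
row 5 has {Be}; column 7 has {H,He,Li,Be,C,N} — only B is left for (r5,c7).
row 6 has {H,He,B,C,N}; column 2 has {H,Li,B} — only Be is left for (r6,c2).
row 6 has {H,He,Be,B,C,N}; column 5 is empty so far — only Li is left for (r6,c5).
row 4 has {H,He,B,C}; column 2 has {H,Li,Be,B} — only N is left for (r4,c2).
row 4 has {H,He,B,C,N}; column 5 has {Li} — only Be is left for (r4,c5).
row 4 has {H,He,Be,B,C,N}; column 6 has {He,B,N} — only Li is left for (r4,c6).
row 5 has {Be,B}; column 4 has {H,He,C,N} — only Li is left for (r5,c4).
row 3 has {H,He}; column 2 has {H,Li,Be,B,N} — only C is left for (r3,c2).
row 3 has {H,He,C}; column 6 has {He,Li,B,N} — only Be is left for (r3,c6).
row 5 has {Li,Be,B}; column 2 has {H,Li,Be,B,C,N} — only He is left for (r5,c2).
row 2 has {Li,B,C,N}; column 6 has {He,Li,Be,B,N} — only H is left for (r2,c6).
row 3 has {H,He,Be,C}; column 4 has {H,He,Li,C,N} — only B is left for (r3,c4).
row 3 has {H,He,Be,B,C}; column 5 has {Li,Be} — only N is left for (r3,c5).
row 5 has {He,Li,Be,B}; column 6 has {H,He,Li,Be,B,N} — only C is left for (r5,c6).
row 7 has {H,He,Li,N}; column 4 has {H,He,Li,B,C,N} — only Be is left for (r7,c4).
row 2 has {H,Li,B,C,N}; column 3 has {He,B} — only Be is left for (r2,c3).
row 2 has {H,Li,Be,B,C,N}; column 5 has {Li,Be,N} — only He is left for (r2,c5).
row 3 has {H,He,Be,B,C,N}; column 3 has {He,Be,B} — only Li is left for (r3,c3).
row 5 has {He,Li,Be,B,C}; column 5 has {He,Li,Be,N} — only H is left for (r5,c5).
row 7 has {H,He,Li,Be,N}; column 3 has {He,Li,Be,B} — only C is left for (r7,c3).

C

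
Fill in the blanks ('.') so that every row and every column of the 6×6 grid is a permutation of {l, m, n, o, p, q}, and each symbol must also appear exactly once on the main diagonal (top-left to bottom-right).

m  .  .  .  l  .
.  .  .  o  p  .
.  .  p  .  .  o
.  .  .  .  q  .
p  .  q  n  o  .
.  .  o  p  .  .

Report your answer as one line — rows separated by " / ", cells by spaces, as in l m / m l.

Cell (r1,c3): row 1 has {l,m}; column 3 has {o,p,q} → n.
Cell (r1,c4): row 1 has {l,m,n}; column 4 has {n,o,p} → q.
Cell (r1,c6): row 1 has {l,m,n,q}; column 6 has {o} → p.
Cell (r4,c4): row 4 has {q}; column 4 has {n,o,p,q}; the diagonal has {m,o,p} → l.
Cell (r1,c2): row 1 has {l,m,n,p,q}; column 2 is empty so far → o.
Cell (r3,c4): row 3 has {o,p}; column 4 has {l,n,o,p,q} → m.
Cell (r3,c5): row 3 has {m,o,p}; column 5 has {l,o,p,q} → n.
Cell (r4,c3): row 4 has {l,q}; column 3 has {n,o,p,q} → m.
Cell (r4,c6): row 4 has {l,m,q}; column 6 has {o,p} → n.
Cell (r6,c5): row 6 has {o,p}; column 5 has {l,n,o,p,q} → m.
Cell (r6,c6): row 6 has {m,o,p}; column 6 has {n,o,p}; the diagonal has {l,m,o,p} → q.
Cell (r2,c2): row 2 has {o,p}; column 2 has {o}; the diagonal has {l,m,o,p,q} → n.
Cell (r2,c3): row 2 has {n,o,p}; column 3 has {m,n,o,p,q} → l.
Cell (r2,c6): row 2 has {l,n,o,p}; column 6 has {n,o,p,q} → m.
Cell (r4,c1): row 4 has {l,m,n,q}; column 1 has {m,p} → o.
Cell (r4,c2): row 4 has {l,m,n,o,q}; column 2 has {n,o} → p.
Cell (r5,c6): row 5 has {n,o,p,q}; column 6 has {m,n,o,p,q} → l.
Cell (r6,c2): row 6 has {m,o,p,q}; column 2 has {n,o,p} → l.
Cell (r2,c1): row 2 has {l,m,n,o,p}; column 1 has {m,o,p} → q.
Cell (r3,c1): row 3 has {m,n,o,p}; column 1 has {m,o,p,q} → l.
Cell (r3,c2): row 3 has {l,m,n,o,p}; column 2 has {l,n,o,p} → q.
Cell (r5,c2): row 5 has {l,n,o,p,q}; column 2 has {l,n,o,p,q} → m.
Cell (r6,c1): row 6 has {l,m,o,p,q}; column 1 has {l,m,o,p,q} → n.

m o n q l p / q n l o p m / l q p m n o / o p m l q n / p m q n o l / n l o p m q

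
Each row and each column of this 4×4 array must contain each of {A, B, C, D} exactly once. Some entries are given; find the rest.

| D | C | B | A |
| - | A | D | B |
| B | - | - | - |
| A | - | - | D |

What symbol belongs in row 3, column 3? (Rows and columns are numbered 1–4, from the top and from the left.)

A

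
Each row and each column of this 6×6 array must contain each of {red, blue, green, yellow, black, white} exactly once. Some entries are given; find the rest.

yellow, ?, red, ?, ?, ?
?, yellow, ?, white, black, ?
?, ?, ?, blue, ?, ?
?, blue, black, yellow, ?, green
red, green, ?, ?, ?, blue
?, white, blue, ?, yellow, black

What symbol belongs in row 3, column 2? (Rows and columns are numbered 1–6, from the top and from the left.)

red

(r1,c2): row 1 has {red,yellow}; column 2 has {blue,green,yellow,white}, so it must be black.
(r1,c4): row 1 has {red,yellow,black}; column 4 has {blue,yellow,white}, so it must be green.
(r1,c6): row 1 has {red,green,yellow,black}; column 6 has {blue,green,black}, so it must be white.
(r2,c3): row 2 has {yellow,black,white}; column 3 has {red,blue,black}, so it must be green.
(r2,c6): row 2 has {green,yellow,black,white}; column 6 has {blue,green,black,white}, so it must be red.
(r3,c2): row 3 has {blue}; column 2 has {blue,green,yellow,black,white}, so it must be red.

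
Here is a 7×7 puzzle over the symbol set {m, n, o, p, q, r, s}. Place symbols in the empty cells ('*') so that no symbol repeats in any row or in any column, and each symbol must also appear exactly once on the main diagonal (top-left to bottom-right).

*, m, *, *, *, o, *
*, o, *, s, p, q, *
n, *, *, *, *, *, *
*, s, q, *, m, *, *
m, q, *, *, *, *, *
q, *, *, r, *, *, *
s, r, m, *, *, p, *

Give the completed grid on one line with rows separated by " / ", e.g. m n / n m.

p m s q r o n / r o n s p q m / n p r m q s o / o s q n m r p / m q o p s n r / q n p r o m s / s r m o n p q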